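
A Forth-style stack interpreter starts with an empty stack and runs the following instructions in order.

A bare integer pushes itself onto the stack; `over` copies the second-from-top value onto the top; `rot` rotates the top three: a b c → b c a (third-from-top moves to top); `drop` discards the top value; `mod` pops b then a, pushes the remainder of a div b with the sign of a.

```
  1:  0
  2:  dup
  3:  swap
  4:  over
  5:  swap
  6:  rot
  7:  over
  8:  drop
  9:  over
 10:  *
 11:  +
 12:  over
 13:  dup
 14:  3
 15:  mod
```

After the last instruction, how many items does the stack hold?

0    → [0]
dup  → [0, 0]
swap → [0, 0]
over → [0, 0, 0]
swap → [0, 0, 0]
rot  → [0, 0, 0]
over → [0, 0, 0, 0]
drop → [0, 0, 0]
over → [0, 0, 0, 0]
*    → [0, 0, 0]
+    → [0, 0]
over → [0, 0, 0]
dup  → [0, 0, 0, 0]
3    → [0, 0, 0, 0, 3]
mod  → [0, 0, 0, 0]

4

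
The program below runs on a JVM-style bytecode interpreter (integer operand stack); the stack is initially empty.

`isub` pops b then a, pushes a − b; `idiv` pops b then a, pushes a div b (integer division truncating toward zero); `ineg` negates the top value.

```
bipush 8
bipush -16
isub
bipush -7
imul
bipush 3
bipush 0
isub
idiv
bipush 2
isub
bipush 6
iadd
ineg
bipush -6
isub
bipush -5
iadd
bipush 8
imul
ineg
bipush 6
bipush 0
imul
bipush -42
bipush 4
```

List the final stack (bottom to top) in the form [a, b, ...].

bipush 8   → 8
bipush -16 → 8 -16
isub       → 24
bipush -7  → 24 -7
imul       → -168
bipush 3   → -168 3
bipush 0   → -168 3 0
isub       → -168 3
idiv       → -56
bipush 2   → -56 2
isub       → -58
bipush 6   → -58 6
iadd       → -52
ineg       → 52
bipush -6  → 52 -6
isub       → 58
bipush -5  → 58 -5
iadd       → 53
bipush 8   → 53 8
imul       → 424
ineg       → -424
bipush 6   → -424 6
bipush 0   → -424 6 0
imul       → -424 0
bipush -42 → -424 0 -42
bipush 4   → -424 0 -42 4

[-424, 0, -42, 4]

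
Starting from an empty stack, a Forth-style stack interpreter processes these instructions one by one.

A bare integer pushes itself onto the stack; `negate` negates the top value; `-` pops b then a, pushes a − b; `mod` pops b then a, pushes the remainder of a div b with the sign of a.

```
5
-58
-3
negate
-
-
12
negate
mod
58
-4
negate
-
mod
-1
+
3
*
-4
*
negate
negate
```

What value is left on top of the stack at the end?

5      : 5
-58    : 5 -58
-3     : 5 -58 -3
negate : 5 -58 3
-      : 5 -61
-      : 66
12     : 66 12
negate : 66 -12
mod    : 6
58     : 6 58
-4     : 6 58 -4
negate : 6 58 4
-      : 6 54
mod    : 6
-1     : 6 -1
+      : 5
3      : 5 3
*      : 15
-4     : 15 -4
*      : -60
negate : 60
negate : -60

-60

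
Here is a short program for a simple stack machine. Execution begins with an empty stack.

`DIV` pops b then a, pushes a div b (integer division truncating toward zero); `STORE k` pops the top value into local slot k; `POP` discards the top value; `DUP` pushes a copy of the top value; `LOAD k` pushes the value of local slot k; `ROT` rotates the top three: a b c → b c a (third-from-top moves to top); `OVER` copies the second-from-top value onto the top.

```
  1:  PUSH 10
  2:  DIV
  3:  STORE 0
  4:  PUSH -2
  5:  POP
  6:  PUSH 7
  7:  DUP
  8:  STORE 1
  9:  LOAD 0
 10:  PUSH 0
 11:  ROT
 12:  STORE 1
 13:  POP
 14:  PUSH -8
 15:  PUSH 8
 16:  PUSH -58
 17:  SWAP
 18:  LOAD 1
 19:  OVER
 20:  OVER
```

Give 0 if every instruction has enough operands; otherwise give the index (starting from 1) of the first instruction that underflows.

PUSH 10  [10]
DIV  — needs 2 operands, stack has 1 → underflow

2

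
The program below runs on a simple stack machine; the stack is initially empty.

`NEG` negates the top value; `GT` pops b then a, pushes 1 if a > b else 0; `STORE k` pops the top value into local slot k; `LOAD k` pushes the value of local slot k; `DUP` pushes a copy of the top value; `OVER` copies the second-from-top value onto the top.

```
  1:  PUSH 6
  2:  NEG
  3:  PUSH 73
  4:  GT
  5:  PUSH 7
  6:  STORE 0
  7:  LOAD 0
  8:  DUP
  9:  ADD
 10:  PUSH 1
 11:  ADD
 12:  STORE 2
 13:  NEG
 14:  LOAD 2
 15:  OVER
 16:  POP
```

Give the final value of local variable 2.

15

PUSH 6  -> [6]
NEG     -> [-6]
PUSH 73 -> [-6, 73]
GT      -> [0]
PUSH 7  -> [0, 7]
STORE 0 -> [0]
LOAD 0  -> [0, 7]
DUP     -> [0, 7, 7]
ADD     -> [0, 14]
PUSH 1  -> [0, 14, 1]
ADD     -> [0, 15]
STORE 2 -> [0]
NEG     -> [0]
LOAD 2  -> [0, 15]
OVER    -> [0, 15, 0]
POP     -> [0, 15]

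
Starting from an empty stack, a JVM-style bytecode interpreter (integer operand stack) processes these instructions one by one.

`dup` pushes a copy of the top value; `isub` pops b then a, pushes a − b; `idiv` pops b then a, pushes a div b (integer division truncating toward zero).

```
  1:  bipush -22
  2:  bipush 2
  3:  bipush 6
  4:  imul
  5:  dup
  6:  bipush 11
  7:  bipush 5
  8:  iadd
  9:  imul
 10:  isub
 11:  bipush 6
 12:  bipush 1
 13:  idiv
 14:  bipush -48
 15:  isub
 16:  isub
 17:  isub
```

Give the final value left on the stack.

bipush -22  -22
bipush 2    -22 2
bipush 6    -22 2 6
imul        -22 12
dup         -22 12 12
bipush 11   -22 12 12 11
bipush 5    -22 12 12 11 5
iadd        -22 12 12 16
imul        -22 12 192
isub        -22 -180
bipush 6    -22 -180 6
bipush 1    -22 -180 6 1
idiv        -22 -180 6
bipush -48  -22 -180 6 -48
isub        -22 -180 54
isub        -22 -234
isub        212

212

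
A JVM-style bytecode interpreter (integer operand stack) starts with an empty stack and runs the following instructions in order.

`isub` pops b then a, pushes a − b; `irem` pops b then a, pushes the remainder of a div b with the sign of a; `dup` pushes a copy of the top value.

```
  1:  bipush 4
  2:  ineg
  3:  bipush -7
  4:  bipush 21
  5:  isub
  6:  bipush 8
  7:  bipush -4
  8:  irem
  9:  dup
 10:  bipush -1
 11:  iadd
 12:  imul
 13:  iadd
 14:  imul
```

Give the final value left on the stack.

112

bipush 4  -> 4
ineg      -> -4
bipush -7 -> -4 -7
bipush 21 -> -4 -7 21
isub      -> -4 -28
bipush 8  -> -4 -28 8
bipush -4 -> -4 -28 8 -4
irem      -> -4 -28 0
dup       -> -4 -28 0 0
bipush -1 -> -4 -28 0 0 -1
iadd      -> -4 -28 0 -1
imul      -> -4 -28 0
iadd      -> -4 -28
imul      -> 112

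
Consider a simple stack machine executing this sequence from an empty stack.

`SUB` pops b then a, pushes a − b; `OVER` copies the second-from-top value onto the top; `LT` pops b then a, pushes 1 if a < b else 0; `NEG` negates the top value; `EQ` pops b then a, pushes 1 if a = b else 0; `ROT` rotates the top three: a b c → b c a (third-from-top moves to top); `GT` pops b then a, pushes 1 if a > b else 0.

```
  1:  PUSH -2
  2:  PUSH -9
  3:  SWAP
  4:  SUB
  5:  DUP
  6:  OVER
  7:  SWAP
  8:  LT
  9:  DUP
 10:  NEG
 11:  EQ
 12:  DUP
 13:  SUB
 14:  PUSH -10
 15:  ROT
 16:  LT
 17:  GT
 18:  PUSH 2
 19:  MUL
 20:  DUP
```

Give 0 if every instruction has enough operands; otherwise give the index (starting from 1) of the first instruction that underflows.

0

PUSH -2   -2
PUSH -9   -2 -9
SWAP      -9 -2
SUB       -7
DUP       -7 -7
OVER      -7 -7 -7
SWAP      -7 -7 -7
LT        -7 0
DUP       -7 0 0
NEG       -7 0 0
EQ        -7 1
DUP       -7 1 1
SUB       -7 0
PUSH -10  -7 0 -10
ROT       0 -10 -7
LT        0 1
GT        0
PUSH 2    0 2
MUL       0
DUP       0 0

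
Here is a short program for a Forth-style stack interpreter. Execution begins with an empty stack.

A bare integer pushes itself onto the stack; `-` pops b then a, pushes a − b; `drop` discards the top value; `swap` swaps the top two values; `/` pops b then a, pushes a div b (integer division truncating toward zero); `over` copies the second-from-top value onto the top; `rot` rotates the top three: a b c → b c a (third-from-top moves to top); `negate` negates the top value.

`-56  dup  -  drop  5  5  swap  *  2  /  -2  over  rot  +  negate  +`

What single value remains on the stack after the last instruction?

-26

-56     -56
dup     -56 -56
-       0
drop    (empty)
5       5
5       5 5
swap    5 5
*       25
2       25 2
/       12
-2      12 -2
over    12 -2 12
rot     -2 12 12
+       -2 24
negate  -2 -24
+       -26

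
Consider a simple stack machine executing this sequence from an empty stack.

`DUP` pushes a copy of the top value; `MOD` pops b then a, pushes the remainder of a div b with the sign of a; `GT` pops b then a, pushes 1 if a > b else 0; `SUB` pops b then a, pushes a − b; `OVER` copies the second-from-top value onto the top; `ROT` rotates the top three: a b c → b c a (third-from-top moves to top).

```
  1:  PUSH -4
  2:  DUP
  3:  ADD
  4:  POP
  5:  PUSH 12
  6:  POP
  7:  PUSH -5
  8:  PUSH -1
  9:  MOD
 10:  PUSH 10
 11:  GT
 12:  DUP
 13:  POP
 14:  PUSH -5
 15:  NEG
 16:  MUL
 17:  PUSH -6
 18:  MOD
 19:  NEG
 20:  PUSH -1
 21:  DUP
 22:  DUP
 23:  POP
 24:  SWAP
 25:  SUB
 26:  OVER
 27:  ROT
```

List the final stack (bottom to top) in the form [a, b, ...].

PUSH -4 -> -4
DUP     -> -4 -4
ADD     -> -8
POP     -> (empty)
PUSH 12 -> 12
POP     -> (empty)
PUSH -5 -> -5
PUSH -1 -> -5 -1
MOD     -> 0
PUSH 10 -> 0 10
GT      -> 0
DUP     -> 0 0
POP     -> 0
PUSH -5 -> 0 -5
NEG     -> 0 5
MUL     -> 0
PUSH -6 -> 0 -6
MOD     -> 0
NEG     -> 0
PUSH -1 -> 0 -1
DUP     -> 0 -1 -1
DUP     -> 0 -1 -1 -1
POP     -> 0 -1 -1
SWAP    -> 0 -1 -1
SUB     -> 0 0
OVER    -> 0 0 0
ROT     -> 0 0 0

[0, 0, 0]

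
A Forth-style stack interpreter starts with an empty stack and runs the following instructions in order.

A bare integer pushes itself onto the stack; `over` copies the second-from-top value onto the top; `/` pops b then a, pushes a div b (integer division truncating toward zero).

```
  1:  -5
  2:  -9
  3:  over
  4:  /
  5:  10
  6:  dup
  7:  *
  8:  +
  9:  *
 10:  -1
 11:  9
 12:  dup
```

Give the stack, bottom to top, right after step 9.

-5   : -5
-9   : -5 -9
over : -5 -9 -5
/    : -5 1
10   : -5 1 10
dup  : -5 1 10 10
*    : -5 1 100
+    : -5 101
*    : -505

[-505]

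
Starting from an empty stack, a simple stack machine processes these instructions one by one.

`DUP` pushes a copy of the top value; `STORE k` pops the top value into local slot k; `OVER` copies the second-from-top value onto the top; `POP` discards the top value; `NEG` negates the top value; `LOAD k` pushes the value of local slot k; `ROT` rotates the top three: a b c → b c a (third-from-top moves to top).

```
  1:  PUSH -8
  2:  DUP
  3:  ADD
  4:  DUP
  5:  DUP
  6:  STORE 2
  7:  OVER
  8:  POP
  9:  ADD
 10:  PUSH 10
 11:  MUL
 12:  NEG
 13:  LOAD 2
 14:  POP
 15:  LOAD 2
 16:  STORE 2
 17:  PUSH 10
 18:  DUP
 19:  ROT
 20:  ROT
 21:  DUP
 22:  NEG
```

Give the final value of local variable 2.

PUSH -8 -> -8
DUP     -> -8 -8
ADD     -> -16
DUP     -> -16 -16
DUP     -> -16 -16 -16
STORE 2 -> -16 -16
OVER    -> -16 -16 -16
POP     -> -16 -16
ADD     -> -32
PUSH 10 -> -32 10
MUL     -> -320
NEG     -> 320
LOAD 2  -> 320 -16
POP     -> 320
LOAD 2  -> 320 -16
STORE 2 -> 320
PUSH 10 -> 320 10
DUP     -> 320 10 10
ROT     -> 10 10 320
ROT     -> 10 320 10
DUP     -> 10 320 10 10
NEG     -> 10 320 10 -10

-16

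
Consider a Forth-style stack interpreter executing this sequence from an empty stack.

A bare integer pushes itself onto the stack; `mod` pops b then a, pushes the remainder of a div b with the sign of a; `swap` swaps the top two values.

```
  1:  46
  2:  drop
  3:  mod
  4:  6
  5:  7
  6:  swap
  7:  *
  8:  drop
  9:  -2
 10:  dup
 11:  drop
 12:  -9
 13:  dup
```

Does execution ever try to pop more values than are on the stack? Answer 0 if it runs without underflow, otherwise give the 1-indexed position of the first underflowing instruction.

46    [46]
drop  []
mod  — needs 2 operands, stack has 0 → underflow

3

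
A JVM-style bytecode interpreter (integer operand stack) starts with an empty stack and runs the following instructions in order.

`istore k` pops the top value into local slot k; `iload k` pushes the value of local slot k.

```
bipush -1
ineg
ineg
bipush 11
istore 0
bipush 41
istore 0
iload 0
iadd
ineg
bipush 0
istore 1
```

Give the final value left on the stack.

-40

bipush -1  [-1]
ineg       [1]
ineg       [-1]
bipush 11  [-1, 11]
istore 0   [-1]
bipush 41  [-1, 41]
istore 0   [-1]
iload 0    [-1, 41]
iadd       [40]
ineg       [-40]
bipush 0   [-40, 0]
istore 1   [-40]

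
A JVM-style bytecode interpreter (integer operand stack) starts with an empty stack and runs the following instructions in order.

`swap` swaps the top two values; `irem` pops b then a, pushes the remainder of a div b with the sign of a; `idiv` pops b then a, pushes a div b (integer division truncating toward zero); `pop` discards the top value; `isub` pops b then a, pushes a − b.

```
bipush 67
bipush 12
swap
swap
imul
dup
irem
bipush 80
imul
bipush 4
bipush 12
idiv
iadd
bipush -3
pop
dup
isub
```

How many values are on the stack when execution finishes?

bipush 67 -> [67]
bipush 12 -> [67, 12]
swap      -> [12, 67]
swap      -> [67, 12]
imul      -> [804]
dup       -> [804, 804]
irem      -> [0]
bipush 80 -> [0, 80]
imul      -> [0]
bipush 4  -> [0, 4]
bipush 12 -> [0, 4, 12]
idiv      -> [0, 0]
iadd      -> [0]
bipush -3 -> [0, -3]
pop       -> [0]
dup       -> [0, 0]
isub      -> [0]

1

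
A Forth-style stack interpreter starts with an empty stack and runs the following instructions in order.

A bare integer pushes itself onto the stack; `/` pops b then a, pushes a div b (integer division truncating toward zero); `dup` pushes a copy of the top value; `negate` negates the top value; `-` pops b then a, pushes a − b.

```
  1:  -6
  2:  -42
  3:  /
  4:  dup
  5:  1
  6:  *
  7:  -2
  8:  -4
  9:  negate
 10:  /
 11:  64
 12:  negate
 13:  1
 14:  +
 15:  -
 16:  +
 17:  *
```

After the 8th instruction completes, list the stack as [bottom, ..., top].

[0, 0, -2, -4]

-6  : -6
-42 : -6 -42
/   : 0
dup : 0 0
1   : 0 0 1
*   : 0 0
-2  : 0 0 -2
-4  : 0 0 -2 -4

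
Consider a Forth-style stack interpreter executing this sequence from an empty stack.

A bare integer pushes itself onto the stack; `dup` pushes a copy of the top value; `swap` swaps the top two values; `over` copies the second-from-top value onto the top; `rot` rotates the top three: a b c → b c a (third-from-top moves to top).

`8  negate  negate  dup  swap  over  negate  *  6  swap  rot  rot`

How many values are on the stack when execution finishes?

3

8      -> 8
negate -> -8
negate -> 8
dup    -> 8 8
swap   -> 8 8
over   -> 8 8 8
negate -> 8 8 -8
*      -> 8 -64
6      -> 8 -64 6
swap   -> 8 6 -64
rot    -> 6 -64 8
rot    -> -64 8 6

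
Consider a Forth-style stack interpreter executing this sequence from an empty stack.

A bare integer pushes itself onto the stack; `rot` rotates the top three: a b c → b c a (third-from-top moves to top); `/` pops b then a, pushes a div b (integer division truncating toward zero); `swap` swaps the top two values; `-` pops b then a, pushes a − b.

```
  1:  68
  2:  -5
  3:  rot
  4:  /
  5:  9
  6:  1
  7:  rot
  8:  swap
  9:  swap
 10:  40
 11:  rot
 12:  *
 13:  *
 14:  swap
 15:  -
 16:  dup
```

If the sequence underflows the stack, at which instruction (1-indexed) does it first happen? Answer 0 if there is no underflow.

3

68 → [68]
-5 → [68, -5]
rot  — needs 3 operands, stack has 2 → underflow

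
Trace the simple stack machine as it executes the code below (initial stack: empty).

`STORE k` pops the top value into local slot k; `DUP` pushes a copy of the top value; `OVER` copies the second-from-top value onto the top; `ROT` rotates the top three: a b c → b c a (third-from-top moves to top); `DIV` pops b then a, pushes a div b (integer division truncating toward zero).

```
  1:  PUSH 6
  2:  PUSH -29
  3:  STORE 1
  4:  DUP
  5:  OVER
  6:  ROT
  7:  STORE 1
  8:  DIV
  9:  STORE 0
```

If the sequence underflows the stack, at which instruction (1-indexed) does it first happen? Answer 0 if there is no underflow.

PUSH 6    6
PUSH -29  6 -29
STORE 1   6
DUP       6 6
OVER      6 6 6
ROT       6 6 6
STORE 1   6 6
DIV       1
STORE 0   (empty)

0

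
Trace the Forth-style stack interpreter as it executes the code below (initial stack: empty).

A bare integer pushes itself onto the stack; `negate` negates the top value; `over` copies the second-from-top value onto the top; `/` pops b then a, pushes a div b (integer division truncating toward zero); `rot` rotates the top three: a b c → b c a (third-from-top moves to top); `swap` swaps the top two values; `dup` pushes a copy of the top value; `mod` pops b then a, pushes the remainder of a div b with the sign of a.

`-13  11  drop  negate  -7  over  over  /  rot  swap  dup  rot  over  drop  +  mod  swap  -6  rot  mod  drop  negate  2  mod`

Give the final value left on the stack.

-13    -> -13
11     -> -13 11
drop   -> -13
negate -> 13
-7     -> 13 -7
over   -> 13 -7 13
over   -> 13 -7 13 -7
/      -> 13 -7 -1
rot    -> -7 -1 13
swap   -> -7 13 -1
dup    -> -7 13 -1 -1
rot    -> -7 -1 -1 13
over   -> -7 -1 -1 13 -1
drop   -> -7 -1 -1 13
+      -> -7 -1 12
mod    -> -7 -1
swap   -> -1 -7
-6     -> -1 -7 -6
rot    -> -7 -6 -1
mod    -> -7 0
drop   -> -7
negate -> 7
2      -> 7 2
mod    -> 1

1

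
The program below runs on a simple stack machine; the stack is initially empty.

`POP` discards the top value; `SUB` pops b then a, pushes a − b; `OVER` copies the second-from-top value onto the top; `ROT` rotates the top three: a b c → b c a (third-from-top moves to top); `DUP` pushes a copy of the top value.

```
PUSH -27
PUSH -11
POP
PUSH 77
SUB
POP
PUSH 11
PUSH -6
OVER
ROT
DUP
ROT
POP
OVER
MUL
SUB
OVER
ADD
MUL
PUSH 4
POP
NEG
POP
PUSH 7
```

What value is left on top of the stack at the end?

7

PUSH -27 : [-27]
PUSH -11 : [-27, -11]
POP      : [-27]
PUSH 77  : [-27, 77]
SUB      : [-104]
POP      : []
PUSH 11  : [11]
PUSH -6  : [11, -6]
OVER     : [11, -6, 11]
ROT      : [-6, 11, 11]
DUP      : [-6, 11, 11, 11]
ROT      : [-6, 11, 11, 11]
POP      : [-6, 11, 11]
OVER     : [-6, 11, 11, 11]
MUL      : [-6, 11, 121]
SUB      : [-6, -110]
OVER     : [-6, -110, -6]
ADD      : [-6, -116]
MUL      : [696]
PUSH 4   : [696, 4]
POP      : [696]
NEG      : [-696]
POP      : []
PUSH 7   : [7]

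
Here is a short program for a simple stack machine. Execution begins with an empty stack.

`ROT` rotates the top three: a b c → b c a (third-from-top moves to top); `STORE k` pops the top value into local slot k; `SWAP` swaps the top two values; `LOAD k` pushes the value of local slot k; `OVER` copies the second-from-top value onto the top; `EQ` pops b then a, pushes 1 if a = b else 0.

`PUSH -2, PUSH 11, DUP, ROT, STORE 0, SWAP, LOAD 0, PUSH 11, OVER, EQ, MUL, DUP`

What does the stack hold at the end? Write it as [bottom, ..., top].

[11, 11, 0, 0]

PUSH -2 : -2
PUSH 11 : -2 11
DUP     : -2 11 11
ROT     : 11 11 -2
STORE 0 : 11 11
SWAP    : 11 11
LOAD 0  : 11 11 -2
PUSH 11 : 11 11 -2 11
OVER    : 11 11 -2 11 -2
EQ      : 11 11 -2 0
MUL     : 11 11 0
DUP     : 11 11 0 0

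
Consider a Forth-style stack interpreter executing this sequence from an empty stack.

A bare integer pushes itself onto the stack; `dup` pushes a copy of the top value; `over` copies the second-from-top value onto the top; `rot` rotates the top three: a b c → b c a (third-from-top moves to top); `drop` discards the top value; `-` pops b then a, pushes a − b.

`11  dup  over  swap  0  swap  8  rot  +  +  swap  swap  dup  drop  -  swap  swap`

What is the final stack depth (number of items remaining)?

2

11   : 11
dup  : 11 11
over : 11 11 11
swap : 11 11 11
0    : 11 11 11 0
swap : 11 11 0 11
8    : 11 11 0 11 8
rot  : 11 11 11 8 0
+    : 11 11 11 8
+    : 11 11 19
swap : 11 19 11
swap : 11 11 19
dup  : 11 11 19 19
drop : 11 11 19
-    : 11 -8
swap : -8 11
swap : 11 -8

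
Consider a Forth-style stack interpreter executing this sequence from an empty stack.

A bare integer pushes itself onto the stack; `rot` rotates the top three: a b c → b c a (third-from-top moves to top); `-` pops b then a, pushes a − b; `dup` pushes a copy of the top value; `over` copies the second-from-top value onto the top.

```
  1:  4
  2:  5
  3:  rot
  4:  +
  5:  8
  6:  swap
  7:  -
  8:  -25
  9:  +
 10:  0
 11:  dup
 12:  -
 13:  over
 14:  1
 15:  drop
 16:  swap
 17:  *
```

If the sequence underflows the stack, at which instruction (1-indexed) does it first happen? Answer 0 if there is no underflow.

3

4  4
5  4 5
rot  — needs 3 operands, stack has 2 → underflow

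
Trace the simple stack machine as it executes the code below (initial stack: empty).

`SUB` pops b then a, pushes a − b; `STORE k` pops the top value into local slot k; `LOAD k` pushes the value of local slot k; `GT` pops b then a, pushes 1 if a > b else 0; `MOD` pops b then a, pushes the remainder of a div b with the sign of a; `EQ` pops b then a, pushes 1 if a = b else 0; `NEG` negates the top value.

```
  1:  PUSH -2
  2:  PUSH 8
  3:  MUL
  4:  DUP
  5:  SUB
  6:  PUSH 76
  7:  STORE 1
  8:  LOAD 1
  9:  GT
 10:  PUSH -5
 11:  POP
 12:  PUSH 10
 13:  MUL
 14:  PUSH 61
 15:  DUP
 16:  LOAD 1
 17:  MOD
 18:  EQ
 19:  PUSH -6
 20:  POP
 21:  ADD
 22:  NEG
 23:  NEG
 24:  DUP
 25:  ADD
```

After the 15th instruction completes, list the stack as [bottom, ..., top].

[0, 61, 61]

PUSH -2 -> -2
PUSH 8  -> -2 8
MUL     -> -16
DUP     -> -16 -16
SUB     -> 0
PUSH 76 -> 0 76
STORE 1 -> 0
LOAD 1  -> 0 76
GT      -> 0
PUSH -5 -> 0 -5
POP     -> 0
PUSH 10 -> 0 10
MUL     -> 0
PUSH 61 -> 0 61
DUP     -> 0 61 61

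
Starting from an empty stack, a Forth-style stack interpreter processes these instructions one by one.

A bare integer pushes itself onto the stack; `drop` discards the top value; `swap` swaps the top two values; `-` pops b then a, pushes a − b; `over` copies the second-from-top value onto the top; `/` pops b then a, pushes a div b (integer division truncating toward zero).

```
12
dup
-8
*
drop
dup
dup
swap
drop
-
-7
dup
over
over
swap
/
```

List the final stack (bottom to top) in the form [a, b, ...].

12    [12]
dup   [12, 12]
-8    [12, 12, -8]
*     [12, -96]
drop  [12]
dup   [12, 12]
dup   [12, 12, 12]
swap  [12, 12, 12]
drop  [12, 12]
-     [0]
-7    [0, -7]
dup   [0, -7, -7]
over  [0, -7, -7, -7]
over  [0, -7, -7, -7, -7]
swap  [0, -7, -7, -7, -7]
/     [0, -7, -7, 1]

[0, -7, -7, 1]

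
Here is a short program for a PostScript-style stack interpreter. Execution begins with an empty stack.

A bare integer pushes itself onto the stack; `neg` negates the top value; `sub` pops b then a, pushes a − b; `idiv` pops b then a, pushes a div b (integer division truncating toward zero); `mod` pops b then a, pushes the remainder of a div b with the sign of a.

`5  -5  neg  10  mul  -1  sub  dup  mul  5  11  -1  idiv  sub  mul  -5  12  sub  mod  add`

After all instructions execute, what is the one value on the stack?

5    -> 5
-5   -> 5 -5
neg  -> 5 5
10   -> 5 5 10
mul  -> 5 50
-1   -> 5 50 -1
sub  -> 5 51
dup  -> 5 51 51
mul  -> 5 2601
5    -> 5 2601 5
11   -> 5 2601 5 11
-1   -> 5 2601 5 11 -1
idiv -> 5 2601 5 -11
sub  -> 5 2601 16
mul  -> 5 41616
-5   -> 5 41616 -5
12   -> 5 41616 -5 12
sub  -> 5 41616 -17
mod  -> 5 0
add  -> 5

5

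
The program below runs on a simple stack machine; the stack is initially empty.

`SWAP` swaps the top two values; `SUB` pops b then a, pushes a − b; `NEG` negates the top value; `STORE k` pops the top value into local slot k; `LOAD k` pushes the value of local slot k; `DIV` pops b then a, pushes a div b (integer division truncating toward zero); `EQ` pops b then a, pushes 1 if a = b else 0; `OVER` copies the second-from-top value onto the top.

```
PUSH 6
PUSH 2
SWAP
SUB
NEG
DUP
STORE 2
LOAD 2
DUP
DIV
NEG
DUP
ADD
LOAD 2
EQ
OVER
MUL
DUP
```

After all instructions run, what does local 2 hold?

4

PUSH 6  → 6
PUSH 2  → 6 2
SWAP    → 2 6
SUB     → -4
NEG     → 4
DUP     → 4 4
STORE 2 → 4
LOAD 2  → 4 4
DUP     → 4 4 4
DIV     → 4 1
NEG     → 4 -1
DUP     → 4 -1 -1
ADD     → 4 -2
LOAD 2  → 4 -2 4
EQ      → 4 0
OVER    → 4 0 4
MUL     → 4 0
DUP     → 4 0 0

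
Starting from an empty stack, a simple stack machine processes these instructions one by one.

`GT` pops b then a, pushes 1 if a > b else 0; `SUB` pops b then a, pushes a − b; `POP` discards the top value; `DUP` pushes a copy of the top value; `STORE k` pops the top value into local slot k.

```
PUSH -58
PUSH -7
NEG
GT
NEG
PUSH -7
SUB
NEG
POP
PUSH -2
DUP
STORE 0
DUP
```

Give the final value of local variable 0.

-2

PUSH -58 : -58
PUSH -7  : -58 -7
NEG      : -58 7
GT       : 0
NEG      : 0
PUSH -7  : 0 -7
SUB      : 7
NEG      : -7
POP      : (empty)
PUSH -2  : -2
DUP      : -2 -2
STORE 0  : -2
DUP      : -2 -2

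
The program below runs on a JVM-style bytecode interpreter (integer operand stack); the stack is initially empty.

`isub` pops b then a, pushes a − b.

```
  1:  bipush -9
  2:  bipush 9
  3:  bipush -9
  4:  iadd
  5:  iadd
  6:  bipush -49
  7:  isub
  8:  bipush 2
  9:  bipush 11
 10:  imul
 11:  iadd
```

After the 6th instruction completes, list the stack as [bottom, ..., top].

bipush -9   [-9]
bipush 9    [-9, 9]
bipush -9   [-9, 9, -9]
iadd        [-9, 0]
iadd        [-9]
bipush -49  [-9, -49]

[-9, -49]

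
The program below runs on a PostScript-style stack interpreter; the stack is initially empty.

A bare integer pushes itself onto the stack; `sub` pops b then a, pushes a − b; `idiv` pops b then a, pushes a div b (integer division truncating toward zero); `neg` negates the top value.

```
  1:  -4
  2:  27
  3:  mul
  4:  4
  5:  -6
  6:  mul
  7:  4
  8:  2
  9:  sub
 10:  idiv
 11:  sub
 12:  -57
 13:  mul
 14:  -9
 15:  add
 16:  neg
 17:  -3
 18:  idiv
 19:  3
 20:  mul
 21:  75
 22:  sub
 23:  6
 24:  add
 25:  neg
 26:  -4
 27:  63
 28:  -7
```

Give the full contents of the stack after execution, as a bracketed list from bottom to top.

-4   → [-4]
27   → [-4, 27]
mul  → [-108]
4    → [-108, 4]
-6   → [-108, 4, -6]
mul  → [-108, -24]
4    → [-108, -24, 4]
2    → [-108, -24, 4, 2]
sub  → [-108, -24, 2]
idiv → [-108, -12]
sub  → [-96]
-57  → [-96, -57]
mul  → [5472]
-9   → [5472, -9]
add  → [5463]
neg  → [-5463]
-3   → [-5463, -3]
idiv → [1821]
3    → [1821, 3]
mul  → [5463]
75   → [5463, 75]
sub  → [5388]
6    → [5388, 6]
add  → [5394]
neg  → [-5394]
-4   → [-5394, -4]
63   → [-5394, -4, 63]
-7   → [-5394, -4, 63, -7]

[-5394, -4, 63, -7]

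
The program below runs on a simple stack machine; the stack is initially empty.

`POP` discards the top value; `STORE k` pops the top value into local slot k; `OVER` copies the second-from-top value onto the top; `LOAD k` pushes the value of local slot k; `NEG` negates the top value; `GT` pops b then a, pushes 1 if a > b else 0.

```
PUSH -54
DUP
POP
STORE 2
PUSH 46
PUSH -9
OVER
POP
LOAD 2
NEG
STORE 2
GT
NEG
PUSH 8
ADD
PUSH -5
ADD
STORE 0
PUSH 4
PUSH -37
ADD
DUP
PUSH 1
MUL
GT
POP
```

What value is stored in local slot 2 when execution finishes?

54

PUSH -54  -54
DUP       -54 -54
POP       -54
STORE 2   (empty)
PUSH 46   46
PUSH -9   46 -9
OVER      46 -9 46
POP       46 -9
LOAD 2    46 -9 -54
NEG       46 -9 54
STORE 2   46 -9
GT        1
NEG       -1
PUSH 8    -1 8
ADD       7
PUSH -5   7 -5
ADD       2
STORE 0   (empty)
PUSH 4    4
PUSH -37  4 -37
ADD       -33
DUP       -33 -33
PUSH 1    -33 -33 1
MUL       -33 -33
GT        0
POP       (empty)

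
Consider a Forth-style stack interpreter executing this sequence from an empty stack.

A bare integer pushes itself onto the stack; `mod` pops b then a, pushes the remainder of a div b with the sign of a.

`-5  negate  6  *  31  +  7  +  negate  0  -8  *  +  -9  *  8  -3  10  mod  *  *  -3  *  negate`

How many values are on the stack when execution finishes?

1

-5     -> [-5]
negate -> [5]
6      -> [5, 6]
*      -> [30]
31     -> [30, 31]
+      -> [61]
7      -> [61, 7]
+      -> [68]
negate -> [-68]
0      -> [-68, 0]
-8     -> [-68, 0, -8]
*      -> [-68, 0]
+      -> [-68]
-9     -> [-68, -9]
*      -> [612]
8      -> [612, 8]
-3     -> [612, 8, -3]
10     -> [612, 8, -3, 10]
mod    -> [612, 8, -3]
*      -> [612, -24]
*      -> [-14688]
-3     -> [-14688, -3]
*      -> [44064]
negate -> [-44064]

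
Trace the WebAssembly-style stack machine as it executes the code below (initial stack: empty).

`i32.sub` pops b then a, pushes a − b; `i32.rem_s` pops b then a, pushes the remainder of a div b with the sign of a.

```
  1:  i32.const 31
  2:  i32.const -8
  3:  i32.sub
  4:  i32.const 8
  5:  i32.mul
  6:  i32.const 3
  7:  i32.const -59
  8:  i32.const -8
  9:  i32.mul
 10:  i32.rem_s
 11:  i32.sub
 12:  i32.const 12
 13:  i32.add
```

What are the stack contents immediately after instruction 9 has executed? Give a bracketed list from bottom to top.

[312, 3, 472]

i32.const 31  → [31]
i32.const -8  → [31, -8]
i32.sub       → [39]
i32.const 8   → [39, 8]
i32.mul       → [312]
i32.const 3   → [312, 3]
i32.const -59 → [312, 3, -59]
i32.const -8  → [312, 3, -59, -8]
i32.mul       → [312, 3, 472]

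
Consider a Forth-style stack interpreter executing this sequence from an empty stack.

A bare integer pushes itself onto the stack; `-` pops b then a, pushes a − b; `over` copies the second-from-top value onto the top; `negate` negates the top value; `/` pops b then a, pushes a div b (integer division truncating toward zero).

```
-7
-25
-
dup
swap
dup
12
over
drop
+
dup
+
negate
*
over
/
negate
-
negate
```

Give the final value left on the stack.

-7      [-7]
-25     [-7, -25]
-       [18]
dup     [18, 18]
swap    [18, 18]
dup     [18, 18, 18]
12      [18, 18, 18, 12]
over    [18, 18, 18, 12, 18]
drop    [18, 18, 18, 12]
+       [18, 18, 30]
dup     [18, 18, 30, 30]
+       [18, 18, 60]
negate  [18, 18, -60]
*       [18, -1080]
over    [18, -1080, 18]
/       [18, -60]
negate  [18, 60]
-       [-42]
negate  [42]

42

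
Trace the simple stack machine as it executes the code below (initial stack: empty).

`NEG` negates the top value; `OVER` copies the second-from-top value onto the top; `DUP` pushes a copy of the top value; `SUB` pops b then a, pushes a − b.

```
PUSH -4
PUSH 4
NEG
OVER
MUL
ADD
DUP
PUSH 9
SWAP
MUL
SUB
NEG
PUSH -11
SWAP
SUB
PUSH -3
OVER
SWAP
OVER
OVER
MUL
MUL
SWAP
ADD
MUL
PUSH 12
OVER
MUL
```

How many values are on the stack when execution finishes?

2

PUSH -4  : -4
PUSH 4   : -4 4
NEG      : -4 -4
OVER     : -4 -4 -4
MUL      : -4 16
ADD      : 12
DUP      : 12 12
PUSH 9   : 12 12 9
SWAP     : 12 9 12
MUL      : 12 108
SUB      : -96
NEG      : 96
PUSH -11 : 96 -11
SWAP     : -11 96
SUB      : -107
PUSH -3  : -107 -3
OVER     : -107 -3 -107
SWAP     : -107 -107 -3
OVER     : -107 -107 -3 -107
OVER     : -107 -107 -3 -107 -3
MUL      : -107 -107 -3 321
MUL      : -107 -107 -963
SWAP     : -107 -963 -107
ADD      : -107 -1070
MUL      : 114490
PUSH 12  : 114490 12
OVER     : 114490 12 114490
MUL      : 114490 1373880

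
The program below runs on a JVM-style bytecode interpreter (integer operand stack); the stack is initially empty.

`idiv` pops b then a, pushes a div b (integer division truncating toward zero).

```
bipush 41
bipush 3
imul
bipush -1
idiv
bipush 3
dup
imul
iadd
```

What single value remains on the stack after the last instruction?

bipush 41 -> [41]
bipush 3  -> [41, 3]
imul      -> [123]
bipush -1 -> [123, -1]
idiv      -> [-123]
bipush 3  -> [-123, 3]
dup       -> [-123, 3, 3]
imul      -> [-123, 9]
iadd      -> [-114]

-114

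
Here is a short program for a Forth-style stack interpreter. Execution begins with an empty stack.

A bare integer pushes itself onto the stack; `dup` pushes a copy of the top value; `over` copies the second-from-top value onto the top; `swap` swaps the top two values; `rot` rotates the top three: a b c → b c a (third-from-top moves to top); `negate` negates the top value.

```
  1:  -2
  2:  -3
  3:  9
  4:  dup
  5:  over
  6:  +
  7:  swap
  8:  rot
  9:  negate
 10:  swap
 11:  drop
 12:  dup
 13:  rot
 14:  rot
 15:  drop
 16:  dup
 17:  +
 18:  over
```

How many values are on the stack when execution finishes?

4

-2      -2
-3      -2 -3
9       -2 -3 9
dup     -2 -3 9 9
over    -2 -3 9 9 9
+       -2 -3 9 18
swap    -2 -3 18 9
rot     -2 18 9 -3
negate  -2 18 9 3
swap    -2 18 3 9
drop    -2 18 3
dup     -2 18 3 3
rot     -2 3 3 18
rot     -2 3 18 3
drop    -2 3 18
dup     -2 3 18 18
+       -2 3 36
over    -2 3 36 3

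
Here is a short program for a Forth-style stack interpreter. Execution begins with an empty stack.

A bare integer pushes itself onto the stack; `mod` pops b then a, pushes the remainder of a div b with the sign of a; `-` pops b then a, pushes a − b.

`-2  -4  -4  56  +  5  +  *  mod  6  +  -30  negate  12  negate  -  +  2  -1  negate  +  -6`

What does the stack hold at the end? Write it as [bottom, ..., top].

[46, 3, -6]

-2     : [-2]
-4     : [-2, -4]
-4     : [-2, -4, -4]
56     : [-2, -4, -4, 56]
+      : [-2, -4, 52]
5      : [-2, -4, 52, 5]
+      : [-2, -4, 57]
*      : [-2, -228]
mod    : [-2]
6      : [-2, 6]
+      : [4]
-30    : [4, -30]
negate : [4, 30]
12     : [4, 30, 12]
negate : [4, 30, -12]
-      : [4, 42]
+      : [46]
2      : [46, 2]
-1     : [46, 2, -1]
negate : [46, 2, 1]
+      : [46, 3]
-6     : [46, 3, -6]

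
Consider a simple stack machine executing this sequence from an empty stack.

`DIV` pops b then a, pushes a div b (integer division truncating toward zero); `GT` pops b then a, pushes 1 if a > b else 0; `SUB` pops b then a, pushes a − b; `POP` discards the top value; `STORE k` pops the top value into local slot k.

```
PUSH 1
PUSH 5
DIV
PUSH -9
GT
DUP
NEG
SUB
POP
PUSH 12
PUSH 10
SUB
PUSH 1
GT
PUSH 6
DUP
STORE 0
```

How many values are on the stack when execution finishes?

PUSH 1   [1]
PUSH 5   [1, 5]
DIV      [0]
PUSH -9  [0, -9]
GT       [1]
DUP      [1, 1]
NEG      [1, -1]
SUB      [2]
POP      []
PUSH 12  [12]
PUSH 10  [12, 10]
SUB      [2]
PUSH 1   [2, 1]
GT       [1]
PUSH 6   [1, 6]
DUP      [1, 6, 6]
STORE 0  [1, 6]

2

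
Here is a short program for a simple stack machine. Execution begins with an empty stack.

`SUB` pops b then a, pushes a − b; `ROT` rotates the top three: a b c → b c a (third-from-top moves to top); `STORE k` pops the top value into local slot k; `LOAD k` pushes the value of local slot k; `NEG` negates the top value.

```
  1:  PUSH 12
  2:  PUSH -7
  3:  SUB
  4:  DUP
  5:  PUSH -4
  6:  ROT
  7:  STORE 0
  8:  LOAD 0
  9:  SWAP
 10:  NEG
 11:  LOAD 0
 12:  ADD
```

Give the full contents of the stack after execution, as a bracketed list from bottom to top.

[19, 19, 23]

PUSH 12 -> [12]
PUSH -7 -> [12, -7]
SUB     -> [19]
DUP     -> [19, 19]
PUSH -4 -> [19, 19, -4]
ROT     -> [19, -4, 19]
STORE 0 -> [19, -4]
LOAD 0  -> [19, -4, 19]
SWAP    -> [19, 19, -4]
NEG     -> [19, 19, 4]
LOAD 0  -> [19, 19, 4, 19]
ADD     -> [19, 19, 23]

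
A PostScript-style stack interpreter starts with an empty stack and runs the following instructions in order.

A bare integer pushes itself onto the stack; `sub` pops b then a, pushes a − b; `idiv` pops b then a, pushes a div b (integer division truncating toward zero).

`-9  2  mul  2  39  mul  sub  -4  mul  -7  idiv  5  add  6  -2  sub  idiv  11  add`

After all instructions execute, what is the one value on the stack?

5

-9    [-9]
2     [-9, 2]
mul   [-18]
2     [-18, 2]
39    [-18, 2, 39]
mul   [-18, 78]
sub   [-96]
-4    [-96, -4]
mul   [384]
-7    [384, -7]
idiv  [-54]
5     [-54, 5]
add   [-49]
6     [-49, 6]
-2    [-49, 6, -2]
sub   [-49, 8]
idiv  [-6]
11    [-6, 11]
add   [5]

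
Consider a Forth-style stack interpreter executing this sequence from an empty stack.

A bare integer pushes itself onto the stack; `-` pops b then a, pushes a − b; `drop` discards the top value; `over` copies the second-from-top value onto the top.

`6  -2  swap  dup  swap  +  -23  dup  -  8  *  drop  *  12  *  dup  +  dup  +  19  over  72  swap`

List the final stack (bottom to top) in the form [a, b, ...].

6    → [6]
-2   → [6, -2]
swap → [-2, 6]
dup  → [-2, 6, 6]
swap → [-2, 6, 6]
+    → [-2, 12]
-23  → [-2, 12, -23]
dup  → [-2, 12, -23, -23]
-    → [-2, 12, 0]
8    → [-2, 12, 0, 8]
*    → [-2, 12, 0]
drop → [-2, 12]
*    → [-24]
12   → [-24, 12]
*    → [-288]
dup  → [-288, -288]
+    → [-576]
dup  → [-576, -576]
+    → [-1152]
19   → [-1152, 19]
over → [-1152, 19, -1152]
72   → [-1152, 19, -1152, 72]
swap → [-1152, 19, 72, -1152]

[-1152, 19, 72, -1152]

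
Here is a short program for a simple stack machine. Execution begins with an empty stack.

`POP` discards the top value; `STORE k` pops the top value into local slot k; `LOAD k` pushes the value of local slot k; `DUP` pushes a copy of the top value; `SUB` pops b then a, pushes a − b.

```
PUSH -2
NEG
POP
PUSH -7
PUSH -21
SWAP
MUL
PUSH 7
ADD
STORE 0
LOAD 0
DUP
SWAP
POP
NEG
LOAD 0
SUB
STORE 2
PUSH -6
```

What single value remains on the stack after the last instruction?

-6

PUSH -2   -2
NEG       2
POP       (empty)
PUSH -7   -7
PUSH -21  -7 -21
SWAP      -21 -7
MUL       147
PUSH 7    147 7
ADD       154
STORE 0   (empty)
LOAD 0    154
DUP       154 154
SWAP      154 154
POP       154
NEG       -154
LOAD 0    -154 154
SUB       -308
STORE 2   (empty)
PUSH -6   -6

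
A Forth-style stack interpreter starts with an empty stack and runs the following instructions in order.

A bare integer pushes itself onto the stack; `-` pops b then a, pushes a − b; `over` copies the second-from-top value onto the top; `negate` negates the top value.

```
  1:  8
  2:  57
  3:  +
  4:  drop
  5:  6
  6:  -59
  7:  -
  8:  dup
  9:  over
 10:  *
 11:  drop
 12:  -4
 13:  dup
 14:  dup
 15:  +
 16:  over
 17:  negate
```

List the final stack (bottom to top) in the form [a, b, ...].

8      : 8
57     : 8 57
+      : 65
drop   : (empty)
6      : 6
-59    : 6 -59
-      : 65
dup    : 65 65
over   : 65 65 65
*      : 65 4225
drop   : 65
-4     : 65 -4
dup    : 65 -4 -4
dup    : 65 -4 -4 -4
+      : 65 -4 -8
over   : 65 -4 -8 -4
negate : 65 -4 -8 4

[65, -4, -8, 4]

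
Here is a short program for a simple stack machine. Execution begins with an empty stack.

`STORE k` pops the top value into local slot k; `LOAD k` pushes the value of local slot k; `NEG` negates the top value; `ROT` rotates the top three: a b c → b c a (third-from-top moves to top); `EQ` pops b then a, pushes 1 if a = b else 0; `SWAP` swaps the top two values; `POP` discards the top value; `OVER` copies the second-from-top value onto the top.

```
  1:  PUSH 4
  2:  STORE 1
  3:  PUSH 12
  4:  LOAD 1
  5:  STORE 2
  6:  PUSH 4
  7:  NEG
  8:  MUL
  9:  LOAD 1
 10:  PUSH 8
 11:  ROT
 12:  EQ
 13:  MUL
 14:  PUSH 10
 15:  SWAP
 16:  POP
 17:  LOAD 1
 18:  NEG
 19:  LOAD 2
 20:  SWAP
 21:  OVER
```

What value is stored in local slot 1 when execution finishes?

PUSH 4  -> 4
STORE 1 -> (empty)
PUSH 12 -> 12
LOAD 1  -> 12 4
STORE 2 -> 12
PUSH 4  -> 12 4
NEG     -> 12 -4
MUL     -> -48
LOAD 1  -> -48 4
PUSH 8  -> -48 4 8
ROT     -> 4 8 -48
EQ      -> 4 0
MUL     -> 0
PUSH 10 -> 0 10
SWAP    -> 10 0
POP     -> 10
LOAD 1  -> 10 4
NEG     -> 10 -4
LOAD 2  -> 10 -4 4
SWAP    -> 10 4 -4
OVER    -> 10 4 -4 4

4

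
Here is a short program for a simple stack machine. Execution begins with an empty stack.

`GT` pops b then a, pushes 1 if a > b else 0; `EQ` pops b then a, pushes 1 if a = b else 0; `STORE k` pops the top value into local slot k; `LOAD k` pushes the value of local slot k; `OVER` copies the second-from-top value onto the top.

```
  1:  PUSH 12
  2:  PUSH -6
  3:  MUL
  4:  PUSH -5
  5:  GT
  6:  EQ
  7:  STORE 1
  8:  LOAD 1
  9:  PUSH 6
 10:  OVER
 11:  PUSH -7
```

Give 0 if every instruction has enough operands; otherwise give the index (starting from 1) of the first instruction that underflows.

6

PUSH 12 → [12]
PUSH -6 → [12, -6]
MUL     → [-72]
PUSH -5 → [-72, -5]
GT      → [0]
EQ  — needs 2 operands, stack has 1 → underflow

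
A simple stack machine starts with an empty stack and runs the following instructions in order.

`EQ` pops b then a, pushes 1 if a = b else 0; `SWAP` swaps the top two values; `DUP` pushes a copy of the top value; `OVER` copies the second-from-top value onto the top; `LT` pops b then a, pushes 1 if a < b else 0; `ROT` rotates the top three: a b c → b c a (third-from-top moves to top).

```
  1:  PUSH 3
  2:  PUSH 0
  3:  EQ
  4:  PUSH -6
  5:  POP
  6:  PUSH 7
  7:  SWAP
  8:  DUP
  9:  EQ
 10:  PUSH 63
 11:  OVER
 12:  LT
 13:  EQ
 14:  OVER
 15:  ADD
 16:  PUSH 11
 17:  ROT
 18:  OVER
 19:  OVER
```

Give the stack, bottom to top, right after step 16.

PUSH 3  -> 3
PUSH 0  -> 3 0
EQ      -> 0
PUSH -6 -> 0 -6
POP     -> 0
PUSH 7  -> 0 7
SWAP    -> 7 0
DUP     -> 7 0 0
EQ      -> 7 1
PUSH 63 -> 7 1 63
OVER    -> 7 1 63 1
LT      -> 7 1 0
EQ      -> 7 0
OVER    -> 7 0 7
ADD     -> 7 7
PUSH 11 -> 7 7 11

[7, 7, 11]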